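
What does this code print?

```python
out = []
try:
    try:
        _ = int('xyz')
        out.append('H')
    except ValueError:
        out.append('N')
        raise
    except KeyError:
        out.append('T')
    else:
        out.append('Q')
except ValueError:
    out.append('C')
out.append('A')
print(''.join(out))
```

Execution trace: 'N' (except ValueError) → 'C' (outer except ValueError) → 'A' (after the try/except). Output: NCA

Answer: NCA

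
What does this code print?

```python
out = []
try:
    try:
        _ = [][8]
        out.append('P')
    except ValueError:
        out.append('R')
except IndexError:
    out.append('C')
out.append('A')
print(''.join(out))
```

Execution trace: 'C' (outer except IndexError) → 'A' (after the try/except). Output: CA

Answer: CA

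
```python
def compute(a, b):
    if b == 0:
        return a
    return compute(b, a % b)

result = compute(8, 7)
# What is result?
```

compute(8, 7) -> compute(7, 1) -> compute(1, 0) -> 1

Answer: 1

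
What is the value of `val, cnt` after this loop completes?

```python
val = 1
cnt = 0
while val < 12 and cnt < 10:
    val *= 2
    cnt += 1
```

Double until >= 12 or 10 iterations
`val, cnt` takes the values: (1, 0) → (2, 0) → (2, 1) → (4, 1) → (4, 2) → (8, 2) → (8, 3) → (16, 3) → (16, 4)

Answer: 16, 4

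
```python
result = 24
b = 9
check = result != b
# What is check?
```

Trace:
`result = 24` → result = 24
`b = 9` → b = 9
`check = result != b` → check = True
So check = True

Answer: True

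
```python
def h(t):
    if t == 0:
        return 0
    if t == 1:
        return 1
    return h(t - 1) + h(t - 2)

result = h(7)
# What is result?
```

Build up from base cases: h(0)=0, h(1)=1, h(2)=1, h(3)=2, h(4)=3, h(5)=5, h(6)=8, ..., h(7)=13

Answer: 13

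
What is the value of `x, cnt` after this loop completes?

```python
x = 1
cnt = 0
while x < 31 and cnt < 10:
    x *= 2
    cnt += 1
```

Double until >= 31 or 10 iterations
`x, cnt` takes the values: (1, 0) → (2, 0) → (2, 1) → (4, 1) → (4, 2) → (8, 2) → (8, 3) → (16, 3) → (16, 4) → (32, 4) → (32, 5)

Answer: 32, 5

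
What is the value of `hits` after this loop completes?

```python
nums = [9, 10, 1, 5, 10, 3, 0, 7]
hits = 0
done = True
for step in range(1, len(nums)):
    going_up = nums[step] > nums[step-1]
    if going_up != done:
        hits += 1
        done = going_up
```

Count direction changes in [9, 10, 1, 5, 10, 3, 0, 7]
`hits` takes the values: 0 → 1 → 2 → 3 → 4

Answer: 4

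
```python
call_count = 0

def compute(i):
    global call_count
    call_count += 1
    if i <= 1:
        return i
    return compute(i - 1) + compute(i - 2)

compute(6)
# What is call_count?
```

Calls(i) = 1 + Calls(i-1) + Calls(i-2); Calls(0)=Calls(1)=1. For i=6 this gives 25.

Answer: 25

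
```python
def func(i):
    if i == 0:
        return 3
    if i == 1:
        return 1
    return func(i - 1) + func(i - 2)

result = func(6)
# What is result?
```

Build up from base cases: func(0)=3, func(1)=1, func(2)=4, func(3)=5, func(4)=9, func(5)=14, func(6)=23

Answer: 23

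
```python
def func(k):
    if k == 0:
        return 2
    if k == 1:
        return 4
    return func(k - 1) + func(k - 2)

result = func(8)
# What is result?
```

Build up from base cases: func(0)=2, func(1)=4, func(2)=6, func(3)=10, func(4)=16, func(5)=26, func(6)=42, ..., func(8)=110

Answer: 110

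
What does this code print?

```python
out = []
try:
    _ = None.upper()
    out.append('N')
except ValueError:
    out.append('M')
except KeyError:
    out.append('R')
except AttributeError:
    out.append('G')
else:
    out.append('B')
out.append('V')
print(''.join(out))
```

Execution trace: 'G' (except AttributeError) → 'V' (after the try/except). Output: GV

Answer: GV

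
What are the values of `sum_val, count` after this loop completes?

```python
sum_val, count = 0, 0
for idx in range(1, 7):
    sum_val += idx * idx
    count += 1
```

Sum of squares and count
`sum_val, count` takes the values: (0, 0) → (1, 0) → (1, 1) → (5, 1) → (5, 2) → (14, 2) → (14, 3) → (30, 3) → (30, 4) → (55, 4) → (55, 5) → (91, 5) → (91, 6)

Answer: 91, 6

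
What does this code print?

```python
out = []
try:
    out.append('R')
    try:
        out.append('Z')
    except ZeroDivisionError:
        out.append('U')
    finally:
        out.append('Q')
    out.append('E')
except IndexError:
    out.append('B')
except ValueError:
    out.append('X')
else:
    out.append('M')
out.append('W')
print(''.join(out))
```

Execution trace: 'R' (try body) → 'Z' (inner try body, no exception) → 'Q' (inner finally) → 'E' (try body, no exception) → 'M' (else) → 'W' (after the try/except). Output: RZQEMW

Answer: RZQEMW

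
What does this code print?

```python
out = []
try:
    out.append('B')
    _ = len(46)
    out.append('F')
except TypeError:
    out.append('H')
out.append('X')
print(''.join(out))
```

Execution trace: 'B' (try body) → 'H' (except TypeError) → 'X' (after the try/except). Output: BHX

Answer: BHX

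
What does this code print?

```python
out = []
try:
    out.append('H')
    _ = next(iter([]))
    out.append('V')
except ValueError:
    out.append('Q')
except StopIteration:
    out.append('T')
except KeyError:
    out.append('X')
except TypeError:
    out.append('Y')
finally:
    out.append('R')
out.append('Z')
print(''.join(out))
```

Execution trace: 'H' (try body) → 'T' (except StopIteration) → 'R' (finally) → 'Z' (after the try/except). Output: HTRZ

Answer: HTRZ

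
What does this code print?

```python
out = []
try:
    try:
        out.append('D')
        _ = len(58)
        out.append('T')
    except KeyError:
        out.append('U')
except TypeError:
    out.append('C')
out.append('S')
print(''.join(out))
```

Execution trace: 'D' (inner try body) → 'C' (outer except TypeError) → 'S' (after the try/except). Output: DCS

Answer: DCS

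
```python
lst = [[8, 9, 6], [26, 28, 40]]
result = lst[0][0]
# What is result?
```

Trace:
`lst = [[8, 9, 6], [26, 28, 40]]` → lst = [[8, 9, 6], [26, 28, 40]]
`result = lst[0][0]` → result = 8
So result = 8

Answer: 8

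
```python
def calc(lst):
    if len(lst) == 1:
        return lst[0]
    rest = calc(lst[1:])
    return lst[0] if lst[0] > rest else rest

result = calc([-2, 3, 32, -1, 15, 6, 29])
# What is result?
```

Recursive max over [-2, 3, 32, -1, 15, 6, 29] = 32

Answer: 32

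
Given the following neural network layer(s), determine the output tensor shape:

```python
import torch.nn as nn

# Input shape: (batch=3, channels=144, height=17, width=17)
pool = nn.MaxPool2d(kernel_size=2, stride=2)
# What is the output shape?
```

Input: (3, 144, 17, 17) -> Output: (3, 144, 8, 8)

Answer: (3, 144, 8, 8)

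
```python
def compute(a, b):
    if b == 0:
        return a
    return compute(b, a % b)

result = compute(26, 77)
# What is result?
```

compute(26, 77) -> compute(77, 26) -> compute(26, 25) -> compute(25, 1) -> compute(1, 0) -> 1

Answer: 1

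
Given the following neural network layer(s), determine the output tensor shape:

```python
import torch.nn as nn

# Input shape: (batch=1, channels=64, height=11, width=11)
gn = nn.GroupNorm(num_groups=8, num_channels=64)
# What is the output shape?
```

Input: (1, 64, 11, 11) -> Output: (1, 64, 11, 11)

Answer: (1, 64, 11, 11)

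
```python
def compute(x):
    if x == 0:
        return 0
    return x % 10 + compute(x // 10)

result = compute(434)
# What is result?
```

Sum of digits of 434: 4 + 3 + 4 = 11

Answer: 11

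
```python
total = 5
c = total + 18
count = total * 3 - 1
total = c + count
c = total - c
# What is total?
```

Trace:
`total = 5` → total = 5
`c = total + 18` → c = 23
`count = total * 3 - 1` → count = 14
`total = c + count` → total = 37
`c = total - c` → c = 14
So total = 37

Answer: 37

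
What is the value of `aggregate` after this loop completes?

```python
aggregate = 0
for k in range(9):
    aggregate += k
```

Sum of 0 to 8 = 36
`aggregate` takes the values: 0 → 1 → 3 → 6 → 10 → 15 → 21 → 28 → 36

Answer: 36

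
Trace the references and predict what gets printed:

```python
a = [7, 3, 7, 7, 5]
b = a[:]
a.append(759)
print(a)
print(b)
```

Key concept: slice [:] creates copy.
Step by step:
`a = [7, 3, 7, 7, 5]` → a = [7, 3, 7, 7, 5]
`b = a[:]` → b = [7, 3, 7, 7, 5]
`a.append(759)` → a = [7, 3, 7, 7, 5, 759]
`print(a)` → prints [7, 3, 7, 7, 5, 759]
`print(b)` → prints [7, 3, 7, 7, 5]

Answer:
[7, 3, 7, 7, 5, 759]
[7, 3, 7, 7, 5]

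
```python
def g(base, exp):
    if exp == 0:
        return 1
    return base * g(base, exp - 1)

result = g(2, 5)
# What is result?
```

g(2, 5) = 2 * 2 * 2 * 2 * 2 = 32

Answer: 32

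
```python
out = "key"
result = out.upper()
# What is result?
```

Trace:
`out = "key"` → out = 'key'
`result = out.upper()` → result = 'KEY'
So result = 'KEY'

Answer: 'KEY'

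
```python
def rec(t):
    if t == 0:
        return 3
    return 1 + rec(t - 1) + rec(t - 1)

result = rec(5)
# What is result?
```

rec(t) = 1 + 2·rec(t-1), rec(0)=3. Closed form: (3+1)·2^5 - 1 = 127.

Answer: 127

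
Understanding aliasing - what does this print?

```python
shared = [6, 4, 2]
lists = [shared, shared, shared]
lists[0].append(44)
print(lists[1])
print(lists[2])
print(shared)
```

Key concept: list of same reference.
Step by step:
`shared = [6, 4, 2]` → shared = [6, 4, 2]
`lists = [shared, shared, shared]` → lists = [[6, 4, 2], [6, 4, 2], [6, 4, 2]]
`lists[0].append(44)` → shared = [6, 4, 2, 44]; lists = [[6, 4, 2, 44], [6, 4, 2, 44], [6, 4, 2, 44]]
`print(lists[1])` → prints [6, 4, 2, 44]
`print(lists[2])` → prints [6, 4, 2, 44]
`print(shared)` → prints [6, 4, 2, 44]

Answer:
[6, 4, 2, 44]
[6, 4, 2, 44]
[6, 4, 2, 44]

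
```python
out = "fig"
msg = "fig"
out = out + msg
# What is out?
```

Trace:
`out = "fig"` → out = 'fig'
`msg = "fig"` → msg = 'fig'
`out = out + msg` → out = 'figfig'
So out = 'figfig'

Answer: 'figfig'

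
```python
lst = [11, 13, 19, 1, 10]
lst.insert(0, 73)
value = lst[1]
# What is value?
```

Trace:
`lst = [11, 13, 19, 1, 10]` → lst = [11, 13, 19, 1, 10]
`lst.insert(0, 73)` → lst = [73, 11, 13, 19, 1, 10]
`value = lst[1]` → value = 11
So value = 11

Answer: 11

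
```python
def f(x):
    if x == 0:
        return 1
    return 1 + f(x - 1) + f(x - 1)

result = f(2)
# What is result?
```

f(x) = 1 + 2·f(x-1), f(0)=1. Closed form: (1+1)·2^2 - 1 = 7.

Answer: 7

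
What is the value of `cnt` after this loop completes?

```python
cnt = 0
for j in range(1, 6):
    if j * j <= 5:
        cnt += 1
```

Count numbers where j² ≤ 5
`cnt` takes the values: 0 → 1 → 2

Answer: 2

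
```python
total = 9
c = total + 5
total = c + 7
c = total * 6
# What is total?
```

Trace:
`total = 9` → total = 9
`c = total + 5` → c = 14
`total = c + 7` → total = 21
`c = total * 6` → c = 126
So total = 21

Answer: 21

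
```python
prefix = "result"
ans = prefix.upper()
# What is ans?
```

Trace:
`prefix = "result"` → prefix = 'result'
`ans = prefix.upper()` → ans = 'RESULT'
So ans = 'RESULT'

Answer: 'RESULT'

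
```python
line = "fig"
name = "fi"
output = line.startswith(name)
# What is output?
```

Trace:
`line = "fig"` → line = 'fig'
`name = "fi"` → name = 'fi'
`output = line.startswith(name)` → output = True
So output = True

Answer: True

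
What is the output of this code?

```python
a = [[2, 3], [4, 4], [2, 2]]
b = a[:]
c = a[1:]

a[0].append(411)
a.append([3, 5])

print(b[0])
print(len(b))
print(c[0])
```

Key concept: slice with nested mutation.
Step by step:
`a = [[2, 3], [4, 4], [2, 2]]` → a = [[2, 3], [4, 4], [2, 2]]
`b = a[:]` → b = [[2, 3], [4, 4], [2, 2]]
`c = a[1:]` → c = [[4, 4], [2, 2]]
`a[0].append(411)` → a = [[2, 3, 411], [4, 4], [2, 2]]; b = [[2, 3, 411], [4, 4], [2, 2]]
`a.append([3, 5])` → a = [[2, 3, 411], [4, 4], [2, 2], [3, 5]]
`print(b[0])` → prints [2, 3, 411]
`print(len(b))` → prints 3
`print(c[0])` → prints [4, 4]

Answer:
[2, 3, 411]
3
[4, 4]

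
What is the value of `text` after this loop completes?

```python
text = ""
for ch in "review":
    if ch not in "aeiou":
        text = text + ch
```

Remove vowels from 'review'
`text` takes the values: "" → "r" → "rv" → "rvw"

Answer: "rvw"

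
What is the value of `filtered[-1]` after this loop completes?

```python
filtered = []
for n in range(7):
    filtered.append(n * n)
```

Last element of squares 0 to 6
`filtered` takes the values: [] → [0] → [0, 1] → [0, 1, 4] → [0, 1, 4, 9] → [0, 1, 4, 9, 16] → [0, 1, 4, 9, 16, 25] → [0, 1, 4, 9, 16, 25, 36]
So `filtered[-1]` = 36

Answer: 36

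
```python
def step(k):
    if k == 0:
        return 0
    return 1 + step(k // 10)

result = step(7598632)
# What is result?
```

Count of digits of 7598632: 7

Answer: 7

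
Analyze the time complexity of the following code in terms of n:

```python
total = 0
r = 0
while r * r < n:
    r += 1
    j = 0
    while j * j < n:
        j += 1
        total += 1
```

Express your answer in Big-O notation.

Each loop level contributes: √n × √n. Multiplying the contributions gives O(n).

Answer: O(n)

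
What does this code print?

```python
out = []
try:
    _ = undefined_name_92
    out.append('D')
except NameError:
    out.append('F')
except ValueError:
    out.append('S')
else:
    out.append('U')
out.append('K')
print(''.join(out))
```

Execution trace: 'F' (except NameError) → 'K' (after the try/except). Output: FK

Answer: FK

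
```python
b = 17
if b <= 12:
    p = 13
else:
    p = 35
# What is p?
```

Trace:
`b = 17` → b = 17
`if b <= 12: ...` → b <= 12 is False, take else branch → p = 35
So p = 35

Answer: 35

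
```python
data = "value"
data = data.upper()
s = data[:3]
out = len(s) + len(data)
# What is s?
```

Trace:
`data = "value"` → data = 'value'
`data = data.upper()` → data = 'VALUE'
`s = data[:3]` → s = 'VAL'
`out = len(s) + len(data)` → out = 8
So s = 'VAL'

Answer: 'VAL'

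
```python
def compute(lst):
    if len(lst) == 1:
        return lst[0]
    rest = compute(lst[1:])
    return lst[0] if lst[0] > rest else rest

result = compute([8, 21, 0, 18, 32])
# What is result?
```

Recursive max over [8, 21, 0, 18, 32] = 32

Answer: 32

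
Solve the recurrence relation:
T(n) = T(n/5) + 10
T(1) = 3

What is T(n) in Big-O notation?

Each step divides n by 5 and adds 10. After log_5(n) steps we reach T(1)=3. So T(n) = 10·log_5(n) + 3 = O(log n).

Answer: O(log n)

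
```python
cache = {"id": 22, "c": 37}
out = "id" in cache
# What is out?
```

Trace:
`cache = {"id": 22, "c": 37}` → cache = {'id': 22, 'c': 37}
`out = "id" in cache` → out = True
So out = True

Answer: True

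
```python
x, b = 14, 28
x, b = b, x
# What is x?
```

Trace:
`x, b = 14, 28` → x = 14; b = 28
`x, b = b, x` → x = 28; b = 14
So x = 28

Answer: 28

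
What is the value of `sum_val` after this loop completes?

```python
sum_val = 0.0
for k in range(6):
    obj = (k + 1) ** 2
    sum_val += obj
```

Sum of squared losses 1² + 2² + ... + 6²
`sum_val` takes the values: 0.0 → 1.0 → 5.0 → 14.0 → 30.0 → 55.0 → 91.0

Answer: 91.0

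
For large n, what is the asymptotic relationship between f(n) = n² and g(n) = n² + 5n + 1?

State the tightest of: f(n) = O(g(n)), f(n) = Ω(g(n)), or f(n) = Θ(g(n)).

n² vs n² + 5n + 1: f(n) = Θ(g(n)) — they are asymptotically equivalent (lower-order terms are dominated).

Answer: f(n) = Θ(g(n)) — they are asymptotically equivalent (lower-order terms are dominated).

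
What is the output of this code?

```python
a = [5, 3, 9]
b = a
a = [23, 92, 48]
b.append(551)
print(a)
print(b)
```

Key concept: rebinding vs mutation: a is rebound to a new list, b still points at the original.
Step by step:
`a = [5, 3, 9]` → a = [5, 3, 9]
`b = a` → b = [5, 3, 9] (same object as a)
`a = [23, 92, 48]` → a = [23, 92, 48]
`b.append(551)` → b = [5, 3, 9, 551]
`print(a)` → prints [23, 92, 48]
`print(b)` → prints [5, 3, 9, 551]

Answer:
[23, 92, 48]
[5, 3, 9, 551]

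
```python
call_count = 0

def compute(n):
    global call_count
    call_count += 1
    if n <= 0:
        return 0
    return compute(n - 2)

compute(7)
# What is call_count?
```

Linear recursion stepping by 2: 5 calls from n=7 down to ≤0.

Answer: 5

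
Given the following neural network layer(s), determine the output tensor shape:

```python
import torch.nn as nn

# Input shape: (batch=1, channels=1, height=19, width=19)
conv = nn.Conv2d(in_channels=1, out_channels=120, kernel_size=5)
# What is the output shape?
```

Input: (1, 1, 19, 19) -> Output: (1, 120, 15, 15)

Answer: (1, 120, 15, 15)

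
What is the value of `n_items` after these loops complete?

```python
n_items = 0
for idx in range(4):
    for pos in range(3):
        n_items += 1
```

4 * 3 = 12
`n_items` takes the values: 0 → 1 → 2 → 3 → 4 → 5 → 6 → 7 → 8 → 9 → 10 → 11 → 12

Answer: 12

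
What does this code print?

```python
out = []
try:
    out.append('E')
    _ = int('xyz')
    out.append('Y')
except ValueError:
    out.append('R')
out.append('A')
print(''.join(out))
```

Execution trace: 'E' (try body) → 'R' (except ValueError) → 'A' (after the try/except). Output: ERA

Answer: ERA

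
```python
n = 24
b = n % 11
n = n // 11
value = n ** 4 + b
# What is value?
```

Trace:
`n = 24` → n = 24
`b = n % 11` → b = 2
`n = n // 11` → n = 2
`value = n ** 4 + b` → value = 18
So value = 18

Answer: 18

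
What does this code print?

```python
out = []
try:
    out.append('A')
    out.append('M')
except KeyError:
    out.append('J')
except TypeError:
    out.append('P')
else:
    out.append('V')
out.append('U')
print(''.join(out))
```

Execution trace: 'A' (try body) → 'M' (try body, no exception) → 'V' (else) → 'U' (after the try/except). Output: AMVU

Answer: AMVU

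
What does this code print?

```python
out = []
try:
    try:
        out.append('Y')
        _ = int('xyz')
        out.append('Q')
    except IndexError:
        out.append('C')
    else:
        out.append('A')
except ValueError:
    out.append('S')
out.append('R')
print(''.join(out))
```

Execution trace: 'Y' (try body) → 'S' (outer except ValueError) → 'R' (after the try/except). Output: YSR

Answer: YSR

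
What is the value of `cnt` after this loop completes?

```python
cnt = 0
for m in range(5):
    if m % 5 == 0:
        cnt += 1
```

Count numbers divisible by 5 in range(5)
`cnt` takes the values: 0 → 1

Answer: 1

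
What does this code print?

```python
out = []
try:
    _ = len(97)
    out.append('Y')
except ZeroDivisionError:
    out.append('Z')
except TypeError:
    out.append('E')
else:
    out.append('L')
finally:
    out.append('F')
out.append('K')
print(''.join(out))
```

Execution trace: 'E' (except TypeError) → 'F' (finally) → 'K' (after the try/except). Output: EFK

Answer: EFK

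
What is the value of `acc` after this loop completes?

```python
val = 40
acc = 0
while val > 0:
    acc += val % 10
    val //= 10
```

Sum digits of 40
`acc` takes the values: 0 → 4

Answer: 4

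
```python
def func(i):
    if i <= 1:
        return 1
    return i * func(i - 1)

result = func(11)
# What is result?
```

func(11) = 11 * 10 * 9 * 8 * 7 * 6 * 5 * 4 * 3 * 2 * 1 = 39916800

Answer: 39916800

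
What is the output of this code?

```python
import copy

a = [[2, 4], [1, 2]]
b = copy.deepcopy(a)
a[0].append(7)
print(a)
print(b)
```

Key concept: deep copy is fully independent.
Step by step:
`a = [[2, 4], [1, 2]]` → a = [[2, 4], [1, 2]]
`b = copy.deepcopy(a)` → b = [[2, 4], [1, 2]]
`a[0].append(7)` → a = [[2, 4, 7], [1, 2]]
`print(a)` → prints [[2, 4, 7], [1, 2]]
`print(b)` → prints [[2, 4], [1, 2]]

Answer:
[[2, 4, 7], [1, 2]]
[[2, 4], [1, 2]]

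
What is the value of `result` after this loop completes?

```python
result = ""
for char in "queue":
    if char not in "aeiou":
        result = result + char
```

Remove vowels from 'queue'
`result` takes the values: "" → "q"

Answer: "q"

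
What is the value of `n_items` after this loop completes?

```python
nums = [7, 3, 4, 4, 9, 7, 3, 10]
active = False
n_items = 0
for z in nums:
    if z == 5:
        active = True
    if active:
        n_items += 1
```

Count elements after first 5 in [7, 3, 4, 4, 9, 7, 3, 10]
`n_items` takes the values: 0

Answer: 0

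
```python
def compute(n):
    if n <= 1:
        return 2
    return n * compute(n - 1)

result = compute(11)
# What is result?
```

compute(11) = 11 * 10 * 9 * 8 * 7 * 6 * 5 * 4 * 3 * 2 * 2 = 79833600

Answer: 79833600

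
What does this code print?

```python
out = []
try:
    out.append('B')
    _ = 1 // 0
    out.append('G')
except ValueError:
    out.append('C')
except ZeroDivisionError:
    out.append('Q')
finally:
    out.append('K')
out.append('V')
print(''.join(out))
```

Execution trace: 'B' (try body) → 'Q' (except ZeroDivisionError) → 'K' (finally) → 'V' (after the try/except). Output: BQKV

Answer: BQKV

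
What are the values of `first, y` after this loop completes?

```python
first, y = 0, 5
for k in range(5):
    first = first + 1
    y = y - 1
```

first goes 0→5, y goes 5→0
`first, y` takes the values: (0, 5) → (1, 5) → (1, 4) → (2, 4) → (2, 3) → (3, 3) → (3, 2) → (4, 2) → (4, 1) → (5, 1) → (5, 0)

Answer: 5, 0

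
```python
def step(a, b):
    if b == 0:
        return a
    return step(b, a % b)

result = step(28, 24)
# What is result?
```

step(28, 24) -> step(24, 4) -> step(4, 0) -> 4

Answer: 4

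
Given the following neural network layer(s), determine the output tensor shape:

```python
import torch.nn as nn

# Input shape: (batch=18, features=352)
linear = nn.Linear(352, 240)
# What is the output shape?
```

Input: (18, 352) -> Output: (18, 240)

Answer: (18, 240)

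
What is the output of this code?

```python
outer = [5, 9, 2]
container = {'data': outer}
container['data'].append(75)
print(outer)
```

Key concept: dict holds reference to list.
Step by step:
`outer = [5, 9, 2]` → outer = [5, 9, 2]
`container = {'data': outer}` → container = {'data': [5, 9, 2]}
`container['data'].append(75)` → outer = [5, 9, 2, 75]; container = {'data': [5, 9, 2, 75]}
`print(outer)` → prints [5, 9, 2, 75]

Answer: [5, 9, 2, 75]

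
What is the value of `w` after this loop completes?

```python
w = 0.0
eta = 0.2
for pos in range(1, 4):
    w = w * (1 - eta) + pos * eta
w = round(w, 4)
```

Moving average with lr=0.2
`w` takes the values: 0.0 → 0.2 → 0.56 → 1.048

Answer: 1.048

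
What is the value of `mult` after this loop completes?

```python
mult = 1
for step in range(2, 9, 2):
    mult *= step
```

Product of even numbers 2 to 8
`mult` takes the values: 1 → 2 → 8 → 48 → 384

Answer: 384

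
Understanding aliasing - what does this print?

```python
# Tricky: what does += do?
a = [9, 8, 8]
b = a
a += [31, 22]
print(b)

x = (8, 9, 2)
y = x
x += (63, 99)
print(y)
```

Key concept: += behavior differs for mutable vs immutable.
Step by step:
`a = [9, 8, 8]` → a = [9, 8, 8]
`b = a` → b = [9, 8, 8] (same object as a)
`a += [31, 22]` → a = [9, 8, 8, 31, 22] (same object as b); b = [9, 8, 8, 31, 22] (same object as a)
`print(b)` → prints [9, 8, 8, 31, 22]
`x = (8, 9, 2)` → x = (8, 9, 2)
`y = x` → y = (8, 9, 2)
`x += (63, 99)` → x = (8, 9, 2, 63, 99)
`print(y)` → prints (8, 9, 2)

Answer:
[9, 8, 8, 31, 22]
(8, 9, 2)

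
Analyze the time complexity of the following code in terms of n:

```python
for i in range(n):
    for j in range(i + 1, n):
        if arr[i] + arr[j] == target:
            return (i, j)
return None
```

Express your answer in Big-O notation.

This is Two sum brute force. Time complexity: O(n²).

Answer: O(n²)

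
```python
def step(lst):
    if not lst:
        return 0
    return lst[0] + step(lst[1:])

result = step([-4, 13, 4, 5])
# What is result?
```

(-4) + 13 + 4 + 5 + 0 = 18

Answer: 18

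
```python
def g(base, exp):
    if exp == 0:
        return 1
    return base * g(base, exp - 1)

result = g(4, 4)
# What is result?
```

g(4, 4) = 4 * 4 * 4 * 4 = 256

Answer: 256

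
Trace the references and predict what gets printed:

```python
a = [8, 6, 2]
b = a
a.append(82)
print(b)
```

Key concept: basic list aliasing.
Step by step:
`a = [8, 6, 2]` → a = [8, 6, 2]
`b = a` → b = [8, 6, 2] (same object as a)
`a.append(82)` → a = [8, 6, 2, 82] (same object as b); b = [8, 6, 2, 82] (same object as a)
`print(b)` → prints [8, 6, 2, 82]

Answer: [8, 6, 2, 82]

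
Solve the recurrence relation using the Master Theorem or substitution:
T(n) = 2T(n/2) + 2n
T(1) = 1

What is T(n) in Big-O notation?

By Master Theorem: a=2, b=2, f(n)=2n. Since log_2(2) = 1 and f(n) = Θ(n^1), Case 2 applies. T(n) = O(n log n).

Answer: O(n log n)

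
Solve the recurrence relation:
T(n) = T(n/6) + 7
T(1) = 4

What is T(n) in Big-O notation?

Each step divides n by 6 and adds 7. After log_6(n) steps we reach T(1)=4. So T(n) = 7·log_6(n) + 4 = O(log n).

Answer: O(log n)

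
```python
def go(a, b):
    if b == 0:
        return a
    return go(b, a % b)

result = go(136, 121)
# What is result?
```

go(136, 121) -> go(121, 15) -> go(15, 1) -> go(1, 0) -> 1

Answer: 1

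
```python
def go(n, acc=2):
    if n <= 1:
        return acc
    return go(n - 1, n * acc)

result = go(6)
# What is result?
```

Accumulator trace (n, acc): (6, 2) -> (5, 12) -> (4, 60) -> (3, 240) -> (2, 720) -> (1, 1440) -> return 1440

Answer: 1440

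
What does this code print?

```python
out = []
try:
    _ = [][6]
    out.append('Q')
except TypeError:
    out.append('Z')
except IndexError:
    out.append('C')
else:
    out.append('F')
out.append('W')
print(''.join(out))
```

Execution trace: 'C' (except IndexError) → 'W' (after the try/except). Output: CW

Answer: CW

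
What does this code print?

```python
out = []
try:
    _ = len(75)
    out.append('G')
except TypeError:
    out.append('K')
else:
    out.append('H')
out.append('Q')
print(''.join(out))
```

Execution trace: 'K' (except TypeError) → 'Q' (after the try/except). Output: KQ

Answer: KQ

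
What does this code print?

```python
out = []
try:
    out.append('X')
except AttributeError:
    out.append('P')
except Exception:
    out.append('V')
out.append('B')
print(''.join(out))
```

Execution trace: 'X' (try body, no exception) → 'B' (after the try/except). Output: XB

Answer: XB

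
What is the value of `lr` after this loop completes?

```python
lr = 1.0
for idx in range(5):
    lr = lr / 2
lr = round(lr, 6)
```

Halving LR 5 times: 1 / 2^5
`lr` takes the values: 1.0 → 0.5 → 0.25 → 0.125 → 0.0625 → 0.03125

Answer: 0.03125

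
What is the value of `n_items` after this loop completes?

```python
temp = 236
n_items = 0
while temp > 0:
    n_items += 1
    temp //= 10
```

Count digits by repeated division by 10
`n_items` takes the values: 0 → 1 → 2 → 3

Answer: 3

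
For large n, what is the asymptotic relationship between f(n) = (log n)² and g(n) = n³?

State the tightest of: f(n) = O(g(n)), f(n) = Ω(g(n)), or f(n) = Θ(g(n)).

(log n)² vs n³: f(n) = O(g(n)) but not Ω(g(n)) — n³ grows strictly faster than (log n)².

Answer: f(n) = O(g(n)) but not Ω(g(n)) — n³ grows strictly faster than (log n)².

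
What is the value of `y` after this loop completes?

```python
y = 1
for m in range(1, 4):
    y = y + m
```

Start at 1, add 1 through 3
`y` takes the values: 1 → 2 → 4 → 7

Answer: 7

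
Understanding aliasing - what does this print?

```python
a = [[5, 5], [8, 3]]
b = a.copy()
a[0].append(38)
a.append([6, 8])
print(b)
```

Key concept: shallow copy with nested lists.
Step by step:
`a = [[5, 5], [8, 3]]` → a = [[5, 5], [8, 3]]
`b = a.copy()` → b = [[5, 5], [8, 3]]
`a[0].append(38)` → a = [[5, 5, 38], [8, 3]]; b = [[5, 5, 38], [8, 3]]
`a.append([6, 8])` → a = [[5, 5, 38], [8, 3], [6, 8]]
`print(b)` → prints [[5, 5, 38], [8, 3]]

Answer: [[5, 5, 38], [8, 3]]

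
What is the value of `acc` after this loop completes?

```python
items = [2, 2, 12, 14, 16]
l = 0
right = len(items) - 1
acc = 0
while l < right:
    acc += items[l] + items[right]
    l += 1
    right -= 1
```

Sum of pairs from ends
`acc` takes the values: 0 → 18 → 34

Answer: 34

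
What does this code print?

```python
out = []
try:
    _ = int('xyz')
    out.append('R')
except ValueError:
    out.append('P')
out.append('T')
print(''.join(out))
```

Execution trace: 'P' (except ValueError) → 'T' (after the try/except). Output: PT

Answer: PT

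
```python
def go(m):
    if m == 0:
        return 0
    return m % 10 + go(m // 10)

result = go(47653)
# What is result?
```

Sum of digits of 47653: 3 + 5 + 6 + 7 + 4 = 25

Answer: 25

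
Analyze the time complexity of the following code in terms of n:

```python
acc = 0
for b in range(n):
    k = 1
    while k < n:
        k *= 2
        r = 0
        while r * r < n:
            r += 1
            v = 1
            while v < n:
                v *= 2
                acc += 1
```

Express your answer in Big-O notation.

Each loop level contributes: n × log n × √n × log n. Multiplying the contributions gives O(n√n log² n).

Answer: O(n√n log² n)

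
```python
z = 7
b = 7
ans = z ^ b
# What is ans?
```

Trace:
`z = 7` → z = 7
`b = 7` → b = 7
`ans = z ^ b` → ans = 0
So ans = 0

Answer: 0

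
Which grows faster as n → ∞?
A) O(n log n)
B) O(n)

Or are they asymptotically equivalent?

O(n log n) vs O(n): Higher order terms dominate.

Answer: A) O(n log n) grows faster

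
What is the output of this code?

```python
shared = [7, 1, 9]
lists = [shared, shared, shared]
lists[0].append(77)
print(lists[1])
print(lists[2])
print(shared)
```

Key concept: list of same reference.
Step by step:
`shared = [7, 1, 9]` → shared = [7, 1, 9]
`lists = [shared, shared, shared]` → lists = [[7, 1, 9], [7, 1, 9], [7, 1, 9]]
`lists[0].append(77)` → shared = [7, 1, 9, 77]; lists = [[7, 1, 9, 77], [7, 1, 9, 77], [7, 1, 9, 77]]
`print(lists[1])` → prints [7, 1, 9, 77]
`print(lists[2])` → prints [7, 1, 9, 77]
`print(shared)` → prints [7, 1, 9, 77]

Answer:
[7, 1, 9, 77]
[7, 1, 9, 77]
[7, 1, 9, 77]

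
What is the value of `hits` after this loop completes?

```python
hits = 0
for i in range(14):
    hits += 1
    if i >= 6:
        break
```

Loop breaks when i reaches 6, hits is 7
`hits` takes the values: 0 → 1 → 2 → 3 → 4 → 5 → 6 → 7

Answer: 7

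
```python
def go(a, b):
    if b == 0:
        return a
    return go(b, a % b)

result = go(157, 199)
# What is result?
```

go(157, 199) -> go(199, 157) -> go(157, 42) -> go(42, 31) -> go(31, 11) -> go(11, 9) -> go(9, 2) -> go(2, 1) -> go(1, 0) -> 1

Answer: 1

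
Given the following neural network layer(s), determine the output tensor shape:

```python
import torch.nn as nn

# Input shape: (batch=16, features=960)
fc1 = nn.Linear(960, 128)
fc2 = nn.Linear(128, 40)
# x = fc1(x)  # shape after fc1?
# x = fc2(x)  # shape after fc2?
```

Input: (16, 960) -> after fc1: (16, 128) -> Output: (16, 40)

Answer: (16, 40)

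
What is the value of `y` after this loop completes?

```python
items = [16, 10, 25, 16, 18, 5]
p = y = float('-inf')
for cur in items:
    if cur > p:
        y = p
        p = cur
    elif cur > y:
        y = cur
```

Second largest (with repeats) in [16, 10, 25, 16, 18, 5]
`y` takes the values: -inf → 10 → 16 → 18

Answer: 18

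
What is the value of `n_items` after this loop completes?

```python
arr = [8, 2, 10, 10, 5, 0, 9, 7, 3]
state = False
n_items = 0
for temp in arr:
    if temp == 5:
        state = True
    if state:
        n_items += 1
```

Count elements after first 5 in [8, 2, 10, 10, 5, 0, 9, 7, 3]
`n_items` takes the values: 0 → 1 → 2 → 3 → 4 → 5

Answer: 5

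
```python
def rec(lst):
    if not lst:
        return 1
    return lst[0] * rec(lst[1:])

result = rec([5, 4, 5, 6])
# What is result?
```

Product over [5, 4, 5, 6] = 5 * 4 * 5 * 6 = 600

Answer: 600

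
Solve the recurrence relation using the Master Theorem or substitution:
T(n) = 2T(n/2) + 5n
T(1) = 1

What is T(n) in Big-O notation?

By Master Theorem: a=2, b=2, f(n)=5n. Since log_2(2) = 1 and f(n) = Θ(n^1), Case 2 applies. T(n) = O(n log n).

Answer: O(n log n)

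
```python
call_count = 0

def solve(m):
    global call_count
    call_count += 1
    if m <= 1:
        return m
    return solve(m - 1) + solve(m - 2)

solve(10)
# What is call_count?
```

Calls(m) = 1 + Calls(m-1) + Calls(m-2); Calls(0)=Calls(1)=1. For m=10 this gives 177.

Answer: 177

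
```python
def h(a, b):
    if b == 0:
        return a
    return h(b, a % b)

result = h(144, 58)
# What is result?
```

h(144, 58) -> h(58, 28) -> h(28, 2) -> h(2, 0) -> 2

Answer: 2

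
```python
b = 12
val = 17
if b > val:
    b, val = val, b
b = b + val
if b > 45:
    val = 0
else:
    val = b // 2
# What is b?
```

Trace:
`b = 12` → b = 12
`val = 17` → val = 17
`if b > val: ...` → b > val is False → no variable changes
`b = b + val` → b = 29
`if b > 45: ...` → b > 45 is False, take else branch → val = 14
So b = 29

Answer: 29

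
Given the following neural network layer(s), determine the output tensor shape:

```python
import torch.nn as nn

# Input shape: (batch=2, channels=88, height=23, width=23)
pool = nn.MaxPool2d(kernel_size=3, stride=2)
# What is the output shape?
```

Input: (2, 88, 23, 23) -> Output: (2, 88, 11, 11)

Answer: (2, 88, 11, 11)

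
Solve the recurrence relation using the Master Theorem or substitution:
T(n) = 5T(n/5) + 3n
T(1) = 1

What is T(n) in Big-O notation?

By Master Theorem: a=5, b=5, f(n)=3n. Since log_5(5) = 1 and f(n) = Θ(n^1), Case 2 applies. T(n) = O(n log n).

Answer: O(n log n)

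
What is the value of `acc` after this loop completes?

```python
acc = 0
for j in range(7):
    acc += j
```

Sum of 0 to 6 = 21
`acc` takes the values: 0 → 1 → 3 → 6 → 10 → 15 → 21

Answer: 21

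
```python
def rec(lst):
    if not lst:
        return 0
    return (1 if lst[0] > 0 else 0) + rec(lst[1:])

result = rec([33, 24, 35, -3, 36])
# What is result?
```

Count of positive elements in [33, 24, 35, -3, 36] = 4

Answer: 4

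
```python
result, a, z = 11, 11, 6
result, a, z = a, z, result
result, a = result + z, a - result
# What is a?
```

Trace:
`result, a, z = 11, 11, 6` → result = 11; a = 11; z = 6
`result, a, z = a, z, result` → result = 11; a = 6; z = 11
`result, a = result + z, a - result` → result = 22; a = -5
So a = -5

Answer: -5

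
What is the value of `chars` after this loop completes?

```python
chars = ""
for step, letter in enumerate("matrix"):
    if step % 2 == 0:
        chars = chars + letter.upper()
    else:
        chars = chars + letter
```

Uppercase even positions in 'matrix'
`chars` takes the values: "" → "M" → "Ma" → "MaT" → "MaTr" → "MaTrI" → "MaTrIx"

Answer: "MaTrIx"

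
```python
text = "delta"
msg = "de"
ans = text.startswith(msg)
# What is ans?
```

Trace:
`text = "delta"` → text = 'delta'
`msg = "de"` → msg = 'de'
`ans = text.startswith(msg)` → ans = True
So ans = True

Answer: True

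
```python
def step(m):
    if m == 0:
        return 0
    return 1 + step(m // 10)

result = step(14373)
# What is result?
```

Count of digits of 14373: 5

Answer: 5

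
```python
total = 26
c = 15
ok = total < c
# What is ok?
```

Trace:
`total = 26` → total = 26
`c = 15` → c = 15
`ok = total < c` → ok = False
So ok = False

Answer: False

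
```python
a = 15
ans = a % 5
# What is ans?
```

Trace:
`a = 15` → a = 15
`ans = a % 5` → ans = 0
So ans = 0

Answer: 0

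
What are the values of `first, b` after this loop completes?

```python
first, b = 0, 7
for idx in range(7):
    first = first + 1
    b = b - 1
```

first goes 0→7, b goes 7→0
`first, b` takes the values: (0, 7) → (1, 7) → (1, 6) → (2, 6) → (2, 5) → (3, 5) → (3, 4) → (4, 4) → (4, 3) → (5, 3) → (5, 2) → (6, 2) → (6, 1) → (7, 1) → (7, 0)

Answer: 7, 0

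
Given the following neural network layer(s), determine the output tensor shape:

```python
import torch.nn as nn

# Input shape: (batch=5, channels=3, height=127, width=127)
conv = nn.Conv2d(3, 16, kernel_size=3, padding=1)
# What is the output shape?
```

Input: (5, 3, 127, 127) -> Output: (5, 16, 127, 127)

Answer: (5, 16, 127, 127)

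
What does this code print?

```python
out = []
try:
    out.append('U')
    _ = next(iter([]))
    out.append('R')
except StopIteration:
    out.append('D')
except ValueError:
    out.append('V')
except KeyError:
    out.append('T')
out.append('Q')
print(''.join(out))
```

Execution trace: 'U' (try body) → 'D' (except StopIteration) → 'Q' (after the try/except). Output: UDQ

Answer: UDQ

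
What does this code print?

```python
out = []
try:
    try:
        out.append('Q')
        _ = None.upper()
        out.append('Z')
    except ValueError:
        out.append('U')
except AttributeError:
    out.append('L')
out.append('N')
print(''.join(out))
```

Execution trace: 'Q' (try body) → 'L' (outer except AttributeError) → 'N' (after the try/except). Output: QLN

Answer: QLN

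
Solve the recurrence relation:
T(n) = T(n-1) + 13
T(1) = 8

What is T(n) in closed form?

Unrolling: T(n) = T(1) + 13·(n-1) = 8 + 13(n-1) = 13n - 5.

Answer: T(n) = 13n - 5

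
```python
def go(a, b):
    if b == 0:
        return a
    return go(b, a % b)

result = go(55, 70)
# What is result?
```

go(55, 70) -> go(70, 55) -> go(55, 15) -> go(15, 10) -> go(10, 5) -> go(5, 0) -> 5

Answer: 5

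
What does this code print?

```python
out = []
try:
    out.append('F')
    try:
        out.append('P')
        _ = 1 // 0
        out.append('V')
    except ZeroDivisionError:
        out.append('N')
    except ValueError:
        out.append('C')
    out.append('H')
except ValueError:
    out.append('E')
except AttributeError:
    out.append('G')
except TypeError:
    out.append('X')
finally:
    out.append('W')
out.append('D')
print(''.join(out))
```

Execution trace: 'F' (try body) → 'P' (inner try body) → 'N' (inner except ZeroDivisionError) → 'H' (try body, no exception) → 'W' (finally) → 'D' (after the try/except). Output: FPNHWD

Answer: FPNHWD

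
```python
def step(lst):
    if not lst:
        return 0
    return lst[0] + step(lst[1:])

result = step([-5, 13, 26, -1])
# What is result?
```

(-5) + 13 + 26 + (-1) + 0 = 33

Answer: 33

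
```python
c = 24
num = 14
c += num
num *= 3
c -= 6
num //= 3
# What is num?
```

Trace:
`c = 24` → c = 24
`num = 14` → num = 14
`c += num` → c = 38
`num *= 3` → num = 42
`c -= 6` → c = 32
`num //= 3` → num = 14
So num = 14

Answer: 14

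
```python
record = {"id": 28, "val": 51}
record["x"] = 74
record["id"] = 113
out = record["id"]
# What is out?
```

Trace:
`record = {"id": 28, "val": 51}` → record = {'id': 28, 'val': 51}
`record["x"] = 74` → record = {'id': 28, 'val': 51, 'x': 74}
`record["id"] = 113` → record = {'id': 113, 'val': 51, 'x': 74}
`out = record["id"]` → out = 113
So out = 113

Answer: 113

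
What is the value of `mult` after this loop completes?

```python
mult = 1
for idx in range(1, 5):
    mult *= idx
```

4! = 24
`mult` takes the values: 1 → 2 → 6 → 24

Answer: 24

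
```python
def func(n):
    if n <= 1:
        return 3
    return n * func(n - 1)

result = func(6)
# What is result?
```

func(6) = 6 * 5 * 4 * 3 * 2 * 3 = 2160

Answer: 2160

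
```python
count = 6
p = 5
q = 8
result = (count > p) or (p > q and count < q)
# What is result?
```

Trace:
`count = 6` → count = 6
`p = 5` → p = 5
`q = 8` → q = 8
`result = (count > p) or (p > q and count < q)` → result = True
So result = True

Answer: True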